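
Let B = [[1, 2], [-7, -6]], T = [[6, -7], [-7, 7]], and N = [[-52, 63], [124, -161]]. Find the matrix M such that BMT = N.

M = B⁻¹NT⁻¹ (apply B⁻¹ on the left and T⁻¹ on the right).
det B = 8; the adjugate gives B⁻¹ = [[-3/4, -1/4], [7/8, 1/8]].
det T = -7, so T⁻¹ = [[-1, -1], [-1, -6/7]].
B⁻¹N = [[8, -7], [-30, 35]].
M = (B⁻¹N)T⁻¹ = [[-1, -2], [-5, 0]].

M = [[-1, -2], [-5, 0]]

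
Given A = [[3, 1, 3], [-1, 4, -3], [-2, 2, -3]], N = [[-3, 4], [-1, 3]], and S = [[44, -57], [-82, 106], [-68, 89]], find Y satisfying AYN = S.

Y = [[-1, -3], [3, 1], [-5, 3]]

Y = A⁻¹SN⁻¹ (apply A⁻¹ on the left and N⁻¹ on the right).
A has determinant 3; A⁻¹ = [[-2, 3, -5], [1, -1, 2], [2, -8/3, 13/3]].
det N = -5; the adjugate gives N⁻¹ = [[-3/5, 4/5], [-1/5, 3/5]].
A⁻¹S = [[6, -13], [-10, 15], [12, -11]].
Y = (A⁻¹S)N⁻¹ = [[-1, -3], [3, 1], [-5, 3]].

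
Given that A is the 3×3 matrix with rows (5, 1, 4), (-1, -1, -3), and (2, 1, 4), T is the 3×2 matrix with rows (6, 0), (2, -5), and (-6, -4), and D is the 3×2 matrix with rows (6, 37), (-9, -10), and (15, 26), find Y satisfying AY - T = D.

Y = [[1, 5], [3, 4], [1, 2]]

AY = D + T = [[12, 37], [-7, -15], [9, 22]].
Left-multiplying both sides by A⁻¹ gives Y = A⁻¹(D + T).
A has determinant -3; A⁻¹ = [[1/3, 0, -1/3], [2/3, -4, -11/3], [-1/3, 1, 4/3]].
Y = A⁻¹(D + T) = [[1, 5], [3, 4], [1, 2]].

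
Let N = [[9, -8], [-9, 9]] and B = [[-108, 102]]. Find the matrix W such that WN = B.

W = [[-6, 6]]

Right-multiplying both sides by N⁻¹ gives W = BN⁻¹.
N has determinant 9; N⁻¹ = [[1, 8/9], [1, 1]].
W = BN⁻¹ = [[-108, 102]] · [[1, 8/9], [1, 1]] = [[-6, 6]].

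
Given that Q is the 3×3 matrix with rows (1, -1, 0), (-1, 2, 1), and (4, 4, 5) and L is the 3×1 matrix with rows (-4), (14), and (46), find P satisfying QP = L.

Q is on the left of P, so left-multiply by Q⁻¹: P = Q⁻¹L.
det Q = -3, so Q⁻¹ = [[-2, -5/3, 1/3], [-3, -5/3, 1/3], [4, 8/3, -1/3]].
P = Q⁻¹L = [[-2, -5/3, 1/3], [-3, -5/3, 1/3], [4, 8/3, -1/3]] · [[-4], [14], [46]] = [[0], [4], [6]].

P = [[0], [4], [6]]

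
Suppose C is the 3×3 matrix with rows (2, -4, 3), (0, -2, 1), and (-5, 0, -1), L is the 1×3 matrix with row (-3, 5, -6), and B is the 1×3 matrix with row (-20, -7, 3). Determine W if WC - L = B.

W = [[1, -1, 5]]

WC = B + L = [[-23, -2, -3]].
Since C sits to the right of W, W = (B + L)C⁻¹.
det C = -6; the adjugate gives C⁻¹ = [[-1/3, 2/3, -1/3], [5/6, -13/6, 1/3], [5/3, -10/3, 2/3]].
W = (B + L)C⁻¹ = [[1, -1, 5]].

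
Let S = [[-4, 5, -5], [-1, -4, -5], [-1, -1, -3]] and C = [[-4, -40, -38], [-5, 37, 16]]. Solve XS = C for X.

X = [[-2, 6, 6], [3, -5, -2]]

S is on the right of X, so right-multiply by S⁻¹: X = CS⁻¹.
det S = -3, so S⁻¹ = [[-7/3, -20/3, 15], [-2/3, -7/3, 5], [1, 3, -7]].
X = CS⁻¹ = [[-4, -40, -38], [-5, 37, 16]] · [[-7/3, -20/3, 15], [-2/3, -7/3, 5], [1, 3, -7]] = [[-2, 6, 6], [3, -5, -2]].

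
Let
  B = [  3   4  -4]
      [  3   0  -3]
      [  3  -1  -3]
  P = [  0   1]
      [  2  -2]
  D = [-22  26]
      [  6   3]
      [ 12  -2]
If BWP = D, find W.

W = [[4, 3], [-1, -3], [1, 2]]

W = B⁻¹DP⁻¹ (apply B⁻¹ on the left and P⁻¹ on the right).
det B = 3; the adjugate gives B⁻¹ = [[-1, 16/3, -4], [0, 1, -1], [-1, 5, -4]].
P has determinant -2; P⁻¹ = [[1, 1/2], [1, 0]].
B⁻¹D = [[6, -2], [-6, 5], [4, -3]].
W = (B⁻¹D)P⁻¹ = [[4, 3], [-1, -3], [1, 2]].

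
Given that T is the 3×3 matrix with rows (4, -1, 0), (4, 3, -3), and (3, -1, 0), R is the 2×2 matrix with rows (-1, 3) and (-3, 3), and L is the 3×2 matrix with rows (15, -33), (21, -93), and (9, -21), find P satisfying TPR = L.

P = [[-3, -1], [-3, -2], [5, -5]]

P = T⁻¹LR⁻¹ (apply T⁻¹ on the left and R⁻¹ on the right).
det T = -3; the adjugate gives T⁻¹ = [[1, 0, -1], [3, 0, -4], [13/3, -1/3, -16/3]].
det R = 6, so R⁻¹ = [[1/2, -1/2], [1/2, -1/6]].
T⁻¹L = [[6, -12], [9, -15], [10, 0]].
P = (T⁻¹L)R⁻¹ = [[-3, -1], [-3, -2], [5, -5]].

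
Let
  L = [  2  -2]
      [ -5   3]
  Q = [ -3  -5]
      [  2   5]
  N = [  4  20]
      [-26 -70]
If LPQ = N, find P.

Left-multiply by L⁻¹ and right-multiply by Q⁻¹: P = L⁻¹NQ⁻¹.
det L = -4; the adjugate gives L⁻¹ = [[-3/4, -1/2], [-5/4, -1/2]].
Q has determinant -5; Q⁻¹ = [[-1, -1], [2/5, 3/5]].
L⁻¹N = [[10, 20], [8, 10]].
P = (L⁻¹N)Q⁻¹ = [[-2, 2], [-4, -2]].

P = [[-2, 2], [-4, -2]]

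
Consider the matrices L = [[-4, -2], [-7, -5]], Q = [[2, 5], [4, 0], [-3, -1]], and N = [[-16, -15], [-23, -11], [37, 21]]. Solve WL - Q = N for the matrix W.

W = [[0, 2], [3, 1], [-5, -2]]

WL = N + Q = [[-14, -10], [-19, -11], [34, 20]].
Since L sits to the right of W, W = (N + Q)L⁻¹.
L has determinant 6; L⁻¹ = [[-5/6, 1/3], [7/6, -2/3]].
W = (N + Q)L⁻¹ = [[0, 2], [3, 1], [-5, -2]].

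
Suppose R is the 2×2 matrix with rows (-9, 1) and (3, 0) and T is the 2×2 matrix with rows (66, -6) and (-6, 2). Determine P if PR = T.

Right-multiplying both sides by R⁻¹ gives P = TR⁻¹.
det R = -3; the adjugate gives R⁻¹ = [[0, 1/3], [1, 3]].
P = TR⁻¹ = [[66, -6], [-6, 2]] · [[0, 1/3], [1, 3]] = [[-6, 4], [2, 4]].

P = [[-6, 4], [2, 4]]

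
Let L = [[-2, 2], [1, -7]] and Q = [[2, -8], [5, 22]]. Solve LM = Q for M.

L is on the left of M, so left-multiply by L⁻¹: M = L⁻¹Q.
det L = 12; the adjugate gives L⁻¹ = [[-7/12, -1/6], [-1/12, -1/6]].
M = L⁻¹Q = [[-7/12, -1/6], [-1/12, -1/6]] · [[2, -8], [5, 22]] = [[-2, 1], [-1, -3]].

M = [[-2, 1], [-1, -3]]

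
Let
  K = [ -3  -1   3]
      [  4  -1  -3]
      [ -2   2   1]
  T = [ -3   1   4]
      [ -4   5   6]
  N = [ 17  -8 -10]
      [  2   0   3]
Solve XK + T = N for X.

X = [[-2, 1, -5], [2, 3, 0]]

XK = N − T = [[20, -9, -14], [6, -5, -3]].
K is on the right of X, so right-multiply by K⁻¹: X = (N − T)K⁻¹.
det K = 1; the adjugate gives K⁻¹ = [[5, 7, 6], [2, 3, 3], [6, 8, 7]].
X = (N − T)K⁻¹ = [[-2, 1, -5], [2, 3, 0]].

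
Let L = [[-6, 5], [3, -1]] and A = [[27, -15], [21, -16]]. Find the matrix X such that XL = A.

X = [[-2, 5], [-3, 1]]

Since L sits to the right of X, X = AL⁻¹.
L has determinant -9; L⁻¹ = [[1/9, 5/9], [1/3, 2/3]].
X = AL⁻¹ = [[27, -15], [21, -16]] · [[1/9, 5/9], [1/3, 2/3]] = [[-2, 5], [-3, 1]].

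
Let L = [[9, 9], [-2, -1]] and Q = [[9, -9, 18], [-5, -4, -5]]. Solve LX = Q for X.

L is on the left of X, so left-multiply by L⁻¹: X = L⁻¹Q.
det L = 9; the adjugate gives L⁻¹ = [[-1/9, -1], [2/9, 1]].
X = L⁻¹Q = [[-1/9, -1], [2/9, 1]] · [[9, -9, 18], [-5, -4, -5]] = [[4, 5, 3], [-3, -6, -1]].

X = [[4, 5, 3], [-3, -6, -1]]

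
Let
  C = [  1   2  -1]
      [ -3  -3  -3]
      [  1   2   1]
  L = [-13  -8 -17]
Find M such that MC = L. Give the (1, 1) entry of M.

2

Right-multiplying both sides by C⁻¹ gives M = LC⁻¹.
det C = 6, so C⁻¹ = [[1/2, -2/3, -3/2], [0, 1/3, 1], [-1/2, 0, 1/2]].
M = LC⁻¹ = [[-13, -8, -17]] · [[1/2, -2/3, -3/2], [0, 1/3, 1], [-1/2, 0, 1/2]] = [[2, 6, 3]].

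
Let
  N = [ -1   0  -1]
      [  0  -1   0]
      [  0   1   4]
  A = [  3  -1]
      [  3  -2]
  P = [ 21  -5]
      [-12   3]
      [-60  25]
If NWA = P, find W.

W = [[-4, 3], [5, -1], [-5, -1]]

W = N⁻¹PA⁻¹ (apply N⁻¹ on the left and A⁻¹ on the right).
det N = 4, so N⁻¹ = [[-1, -1/4, -1/4], [0, -1, 0], [0, 1/4, 1/4]].
A has determinant -3; A⁻¹ = [[2/3, -1/3], [1, -1]].
N⁻¹P = [[-3, -2], [12, -3], [-18, 7]].
W = (N⁻¹P)A⁻¹ = [[-4, 3], [5, -1], [-5, -1]].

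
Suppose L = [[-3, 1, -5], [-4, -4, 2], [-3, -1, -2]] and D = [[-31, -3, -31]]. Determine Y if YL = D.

Y = [[5, 1, 4]]

Since L sits to the right of Y, Y = DL⁻¹.
det L = -4; the adjugate gives L⁻¹ = [[-5/2, -7/4, 9/2], [7/2, 9/4, -13/2], [2, 3/2, -4]].
Y = DL⁻¹ = [[-31, -3, -31]] · [[-5/2, -7/4, 9/2], [7/2, 9/4, -13/2], [2, 3/2, -4]] = [[5, 1, 4]].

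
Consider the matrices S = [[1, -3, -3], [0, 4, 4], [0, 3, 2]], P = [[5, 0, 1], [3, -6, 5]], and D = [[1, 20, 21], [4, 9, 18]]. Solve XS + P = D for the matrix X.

X = [[-4, 2, 0], [1, 3, 2]]

XS = D − P = [[-4, 20, 20], [1, 15, 13]].
S is on the right of X, so right-multiply by S⁻¹: X = (D − P)S⁻¹.
det S = -4, so S⁻¹ = [[1, 3/4, 0], [0, -1/2, 1], [0, 3/4, -1]].
X = (D − P)S⁻¹ = [[-4, 2, 0], [1, 3, 2]].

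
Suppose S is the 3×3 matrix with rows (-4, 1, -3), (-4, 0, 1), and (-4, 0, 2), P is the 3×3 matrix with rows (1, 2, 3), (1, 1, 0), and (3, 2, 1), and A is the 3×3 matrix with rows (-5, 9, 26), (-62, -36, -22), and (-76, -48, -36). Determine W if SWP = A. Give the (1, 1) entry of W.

Left-multiply by S⁻¹ and right-multiply by P⁻¹: W = S⁻¹AP⁻¹.
det S = 4, so S⁻¹ = [[0, -1/2, 1/4], [1, -5, 4], [0, -1, 1]].
det P = -4, so P⁻¹ = [[-1/4, -1, 3/4], [1/4, 2, -3/4], [1/4, -1, 1/4]].
S⁻¹A = [[12, 6, 2], [1, -3, -8], [-14, -12, -14]].
W = (S⁻¹A)P⁻¹ = [[-1, -2, 5], [-3, 1, 1], [-3, 4, -5]].

-1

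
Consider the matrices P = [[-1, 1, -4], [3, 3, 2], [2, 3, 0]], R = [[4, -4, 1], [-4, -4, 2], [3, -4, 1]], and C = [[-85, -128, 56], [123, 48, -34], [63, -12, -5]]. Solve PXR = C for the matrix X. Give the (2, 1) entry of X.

Left-multiply by P⁻¹ and right-multiply by R⁻¹: X = P⁻¹CR⁻¹.
P has determinant -2; P⁻¹ = [[3, 6, -7], [-2, -4, 5], [-3/2, -5/2, 3]].
det R = 4, so R⁻¹ = [[1, 0, -1], [5/2, 1/4, -3], [7, 1, -8]].
P⁻¹C = [[42, -12, -1], [-7, 4, -1], [9, 36, -14]].
X = (P⁻¹C)R⁻¹ = [[5, -4, 2], [-4, 0, 3], [1, -5, -5]].

-4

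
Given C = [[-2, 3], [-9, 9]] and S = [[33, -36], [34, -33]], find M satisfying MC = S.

C is on the right of M, so right-multiply by C⁻¹: M = SC⁻¹.
C has determinant 9; C⁻¹ = [[1, -1/3], [1, -2/9]].
M = SC⁻¹ = [[33, -36], [34, -33]] · [[1, -1/3], [1, -2/9]] = [[-3, -3], [1, -4]].

M = [[-3, -3], [1, -4]]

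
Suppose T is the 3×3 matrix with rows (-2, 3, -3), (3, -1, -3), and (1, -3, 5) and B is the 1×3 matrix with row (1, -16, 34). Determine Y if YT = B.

Y = [[-1, -2, 5]]

T is on the right of Y, so right-multiply by T⁻¹: Y = BT⁻¹.
det T = -2, so T⁻¹ = [[7, 3, 6], [9, 7/2, 15/2], [4, 3/2, 7/2]].
Y = BT⁻¹ = [[1, -16, 34]] · [[7, 3, 6], [9, 7/2, 15/2], [4, 3/2, 7/2]] = [[-1, -2, 5]].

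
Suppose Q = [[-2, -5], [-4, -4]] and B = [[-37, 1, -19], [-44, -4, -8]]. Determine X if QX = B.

Left-multiplying both sides by Q⁻¹ gives X = Q⁻¹B.
det Q = -12, so Q⁻¹ = [[1/3, -5/12], [-1/3, 1/6]].
X = Q⁻¹B = [[1/3, -5/12], [-1/3, 1/6]] · [[-37, 1, -19], [-44, -4, -8]] = [[6, 2, -3], [5, -1, 5]].

X = [[6, 2, -3], [5, -1, 5]]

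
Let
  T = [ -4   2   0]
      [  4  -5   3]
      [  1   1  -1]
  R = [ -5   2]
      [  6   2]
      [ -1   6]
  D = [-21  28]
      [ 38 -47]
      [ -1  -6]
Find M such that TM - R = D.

TM = D + R = [[-26, 30], [44, -45], [-2, 0]].
Left-multiplying both sides by T⁻¹ gives M = T⁻¹(D + R).
T has determinant 6; T⁻¹ = [[1/3, 1/3, 1], [7/6, 2/3, 2], [3/2, 1, 2]].
M = T⁻¹(D + R) = [[4, -5], [-5, 5], [1, 0]].

M = [[4, -5], [-5, 5], [1, 0]]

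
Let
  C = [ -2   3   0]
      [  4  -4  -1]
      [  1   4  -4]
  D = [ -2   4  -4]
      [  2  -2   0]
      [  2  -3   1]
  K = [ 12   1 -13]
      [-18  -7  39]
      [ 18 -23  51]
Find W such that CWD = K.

W = C⁻¹KD⁻¹ (apply C⁻¹ on the left and D⁻¹ on the right).
C has determinant 5; C⁻¹ = [[4, 12/5, -3/5], [3, 8/5, -2/5], [4, 11/5, -4/5]].
det D = 4, so D⁻¹ = [[-1/2, 2, -2], [-1/2, 3/2, -2], [-1/2, 1/2, -1]].
C⁻¹K = [[-6, 1, 11], [0, 1, 3], [-6, 7, -7]].
W = (C⁻¹K)D⁻¹ = [[-3, -5, -1], [-2, 3, -5], [3, -5, 5]].

W = [[-3, -5, -1], [-2, 3, -5], [3, -5, 5]]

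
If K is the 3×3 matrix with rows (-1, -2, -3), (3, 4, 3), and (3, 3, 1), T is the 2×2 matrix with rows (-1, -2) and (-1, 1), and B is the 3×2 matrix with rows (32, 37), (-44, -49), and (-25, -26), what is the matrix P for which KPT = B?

P = [[0, 1], [4, 1], [5, 2]]

P = K⁻¹BT⁻¹ (apply K⁻¹ on the left and T⁻¹ on the right).
det K = 2; the adjugate gives K⁻¹ = [[-5/2, -7/2, 3], [3, 4, -3], [-3/2, -3/2, 1]].
det T = -3, so T⁻¹ = [[-1/3, -2/3], [-1/3, 1/3]].
K⁻¹B = [[-1, 1], [-5, -7], [-7, -8]].
P = (K⁻¹B)T⁻¹ = [[0, 1], [4, 1], [5, 2]].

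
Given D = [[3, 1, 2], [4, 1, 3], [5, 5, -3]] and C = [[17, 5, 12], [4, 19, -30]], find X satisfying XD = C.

X = [[3, 2, 0], [-3, -3, 5]]

D is on the right of X, so right-multiply by D⁻¹: X = CD⁻¹.
det D = 3, so D⁻¹ = [[-6, 13/3, 1/3], [9, -19/3, -1/3], [5, -10/3, -1/3]].
X = CD⁻¹ = [[17, 5, 12], [4, 19, -30]] · [[-6, 13/3, 1/3], [9, -19/3, -1/3], [5, -10/3, -1/3]] = [[3, 2, 0], [-3, -3, 5]].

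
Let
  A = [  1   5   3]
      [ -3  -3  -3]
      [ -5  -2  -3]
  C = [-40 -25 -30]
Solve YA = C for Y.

Right-multiplying both sides by A⁻¹ gives Y = CA⁻¹.
A has determinant 6; A⁻¹ = [[1/2, 3/2, -1], [1, 2, -1], [-3/2, -23/6, 2]].
Y = CA⁻¹ = [[-40, -25, -30]] · [[1/2, 3/2, -1], [1, 2, -1], [-3/2, -23/6, 2]] = [[0, 5, 5]].

Y = [[0, 5, 5]]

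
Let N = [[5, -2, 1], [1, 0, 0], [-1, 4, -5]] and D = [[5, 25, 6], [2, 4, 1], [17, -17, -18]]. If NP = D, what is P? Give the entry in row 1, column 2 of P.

Since N multiplies P on the left, P = N⁻¹D.
N has determinant -6; N⁻¹ = [[0, 1, 0], [-5/6, 4, -1/6], [-2/3, 3, -1/3]].
P = N⁻¹D = [[0, 1, 0], [-5/6, 4, -1/6], [-2/3, 3, -1/3]] · [[5, 25, 6], [2, 4, 1], [17, -17, -18]] = [[2, 4, 1], [1, -2, 2], [-3, 1, 5]].

4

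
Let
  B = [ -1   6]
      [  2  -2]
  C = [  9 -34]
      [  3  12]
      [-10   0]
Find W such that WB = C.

Right-multiplying both sides by B⁻¹ gives W = CB⁻¹.
det B = -10, so B⁻¹ = [[1/5, 3/5], [1/5, 1/10]].
W = CB⁻¹ = [[9, -34], [3, 12], [-10, 0]] · [[1/5, 3/5], [1/5, 1/10]] = [[-5, 2], [3, 3], [-2, -6]].

W = [[-5, 2], [3, 3], [-2, -6]]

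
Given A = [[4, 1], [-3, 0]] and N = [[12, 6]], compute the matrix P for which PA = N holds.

A is on the right of P, so right-multiply by A⁻¹: P = NA⁻¹.
A has determinant 3; A⁻¹ = [[0, -1/3], [1, 4/3]].
P = NA⁻¹ = [[12, 6]] · [[0, -1/3], [1, 4/3]] = [[6, 4]].

P = [[6, 4]]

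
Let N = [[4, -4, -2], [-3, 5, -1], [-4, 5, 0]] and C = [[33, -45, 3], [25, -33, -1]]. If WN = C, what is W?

W = [[0, -3, -6], [2, -3, -2]]

Since N sits to the right of W, W = CN⁻¹.
det N = -6; the adjugate gives N⁻¹ = [[-5/6, 5/3, -7/3], [-2/3, 4/3, -5/3], [-5/6, 2/3, -4/3]].
W = CN⁻¹ = [[33, -45, 3], [25, -33, -1]] · [[-5/6, 5/3, -7/3], [-2/3, 4/3, -5/3], [-5/6, 2/3, -4/3]] = [[0, -3, -6], [2, -3, -2]].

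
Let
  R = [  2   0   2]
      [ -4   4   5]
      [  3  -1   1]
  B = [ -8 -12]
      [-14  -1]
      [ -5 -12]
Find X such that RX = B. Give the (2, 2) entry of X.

Since R multiplies X on the left, X = R⁻¹B.
R has determinant 2; R⁻¹ = [[9/2, -1, -4], [19/2, -2, -9], [-4, 1, 4]].
X = R⁻¹B = [[9/2, -1, -4], [19/2, -2, -9], [-4, 1, 4]] · [[-8, -12], [-14, -1], [-5, -12]] = [[-2, -5], [-3, -4], [-2, -1]].

-4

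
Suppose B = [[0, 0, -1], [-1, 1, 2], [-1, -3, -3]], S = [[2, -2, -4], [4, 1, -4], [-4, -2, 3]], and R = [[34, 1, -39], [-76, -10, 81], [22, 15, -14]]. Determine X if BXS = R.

X = B⁻¹RS⁻¹ (apply B⁻¹ on the left and S⁻¹ on the right).
B has determinant -4; B⁻¹ = [[-3/4, -3/4, -1/4], [5/4, 1/4, -1/4], [-1, 0, 0]].
det S = -2; the adjugate gives S⁻¹ = [[5/2, -7, -6], [-2, 5, 4], [2, -6, -5]].
B⁻¹R = [[26, 3, -28], [18, -5, -25], [-34, -1, 39]].
X = (B⁻¹R)S⁻¹ = [[3, 1, -4], [5, -1, -3], [-5, -1, 5]].

X = [[3, 1, -4], [5, -1, -3], [-5, -1, 5]]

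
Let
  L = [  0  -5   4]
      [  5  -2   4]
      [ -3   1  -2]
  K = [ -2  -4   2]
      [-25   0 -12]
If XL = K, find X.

Since L sits to the right of X, X = KL⁻¹.
det L = 6, so L⁻¹ = [[0, -1, -2], [-1/3, 2, 10/3], [-1/6, 5/2, 25/6]].
X = KL⁻¹ = [[-2, -4, 2], [-25, 0, -12]] · [[0, -1, -2], [-1/3, 2, 10/3], [-1/6, 5/2, 25/6]] = [[1, -1, -1], [2, -5, 0]].

X = [[1, -1, -1], [2, -5, 0]]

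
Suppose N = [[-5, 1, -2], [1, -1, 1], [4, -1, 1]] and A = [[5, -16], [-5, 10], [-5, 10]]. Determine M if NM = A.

Left-multiplying both sides by N⁻¹ gives M = N⁻¹A.
det N = -3, so N⁻¹ = [[0, -1/3, 1/3], [-1, -1, -1], [-1, 1/3, -4/3]].
M = N⁻¹A = [[0, -1/3, 1/3], [-1, -1, -1], [-1, 1/3, -4/3]] · [[5, -16], [-5, 10], [-5, 10]] = [[0, 0], [5, -4], [0, 6]].

M = [[0, 0], [5, -4], [0, 6]]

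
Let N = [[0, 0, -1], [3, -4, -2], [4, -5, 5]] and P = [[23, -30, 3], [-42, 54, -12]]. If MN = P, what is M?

M = [[-3, 5, 2], [-6, -6, -6]]

Since N sits to the right of M, M = PN⁻¹.
det N = -1, so N⁻¹ = [[30, -5, 4], [23, -4, 3], [-1, 0, 0]].
M = PN⁻¹ = [[23, -30, 3], [-42, 54, -12]] · [[30, -5, 4], [23, -4, 3], [-1, 0, 0]] = [[-3, 5, 2], [-6, -6, -6]].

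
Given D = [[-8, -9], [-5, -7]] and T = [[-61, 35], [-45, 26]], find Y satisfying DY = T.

Y = [[2, -1], [5, -3]]

D is on the left of Y, so left-multiply by D⁻¹: Y = D⁻¹T.
det D = 11; the adjugate gives D⁻¹ = [[-7/11, 9/11], [5/11, -8/11]].
Y = D⁻¹T = [[-7/11, 9/11], [5/11, -8/11]] · [[-61, 35], [-45, 26]] = [[2, -1], [5, -3]].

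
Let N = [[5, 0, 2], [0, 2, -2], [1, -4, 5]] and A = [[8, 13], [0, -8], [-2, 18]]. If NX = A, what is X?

N is on the left of X, so left-multiply by N⁻¹: X = N⁻¹A.
N has determinant 6; N⁻¹ = [[1/3, -4/3, -2/3], [-1/3, 23/6, 5/3], [-1/3, 10/3, 5/3]].
X = N⁻¹A = [[1/3, -4/3, -2/3], [-1/3, 23/6, 5/3], [-1/3, 10/3, 5/3]] · [[8, 13], [0, -8], [-2, 18]] = [[4, 3], [-6, -5], [-6, -1]].

X = [[4, 3], [-6, -5], [-6, -1]]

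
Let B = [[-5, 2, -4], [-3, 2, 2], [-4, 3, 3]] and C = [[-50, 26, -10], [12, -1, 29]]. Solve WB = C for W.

W = [[6, 4, 2], [-5, 3, 1]]

Since B sits to the right of W, W = CB⁻¹.
det B = 6; the adjugate gives B⁻¹ = [[0, -3, 2], [1/6, -31/6, 11/3], [-1/6, 7/6, -2/3]].
W = CB⁻¹ = [[-50, 26, -10], [12, -1, 29]] · [[0, -3, 2], [1/6, -31/6, 11/3], [-1/6, 7/6, -2/3]] = [[6, 4, 2], [-5, 3, 1]].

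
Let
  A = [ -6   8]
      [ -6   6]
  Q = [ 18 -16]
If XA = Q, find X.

Since A sits to the right of X, X = QA⁻¹.
det A = 12; the adjugate gives A⁻¹ = [[1/2, -2/3], [1/2, -1/2]].
X = QA⁻¹ = [[18, -16]] · [[1/2, -2/3], [1/2, -1/2]] = [[1, -4]].

X = [[1, -4]]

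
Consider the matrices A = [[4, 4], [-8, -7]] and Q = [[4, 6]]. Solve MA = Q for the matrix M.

M = [[5, 2]]

A is on the right of M, so right-multiply by A⁻¹: M = QA⁻¹.
det A = 4, so A⁻¹ = [[-7/4, -1], [2, 1]].
M = QA⁻¹ = [[4, 6]] · [[-7/4, -1], [2, 1]] = [[5, 2]].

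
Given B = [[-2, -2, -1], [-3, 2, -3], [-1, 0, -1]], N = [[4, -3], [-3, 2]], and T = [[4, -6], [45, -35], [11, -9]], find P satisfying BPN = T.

P = B⁻¹TN⁻¹ (apply B⁻¹ on the left and N⁻¹ on the right).
det B = 2; the adjugate gives B⁻¹ = [[-1, -1, 4], [0, 1/2, -3/2], [1, 1, -5]].
det N = -1; the adjugate gives N⁻¹ = [[-2, -3], [-3, -4]].
B⁻¹T = [[-5, 5], [6, -4], [-6, 4]].
P = (B⁻¹T)N⁻¹ = [[-5, -5], [0, -2], [0, 2]].

P = [[-5, -5], [0, -2], [0, 2]]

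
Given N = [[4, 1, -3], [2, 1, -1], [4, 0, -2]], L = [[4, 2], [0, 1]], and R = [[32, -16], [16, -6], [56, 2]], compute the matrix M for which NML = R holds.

M = [[5, -4], [-3, -1], [3, 5]]

Left-multiply by N⁻¹ and right-multiply by L⁻¹: M = N⁻¹RL⁻¹.
N has determinant 4; N⁻¹ = [[-1/2, 1/2, 1/2], [0, 1, -1/2], [-1, 1, 1/2]].
det L = 4, so L⁻¹ = [[1/4, -1/2], [0, 1]].
N⁻¹R = [[20, 6], [-12, -7], [12, 11]].
M = (N⁻¹R)L⁻¹ = [[5, -4], [-3, -1], [3, 5]].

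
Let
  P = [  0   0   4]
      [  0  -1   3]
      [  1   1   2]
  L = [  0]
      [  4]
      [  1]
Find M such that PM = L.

P is on the left of M, so left-multiply by P⁻¹: M = P⁻¹L.
P has determinant 4; P⁻¹ = [[-5/4, 1, 1], [3/4, -1, 0], [1/4, 0, 0]].
M = P⁻¹L = [[-5/4, 1, 1], [3/4, -1, 0], [1/4, 0, 0]] · [[0], [4], [1]] = [[5], [-4], [0]].

M = [[5], [-4], [0]]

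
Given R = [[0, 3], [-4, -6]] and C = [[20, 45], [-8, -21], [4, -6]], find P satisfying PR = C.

Right-multiplying both sides by R⁻¹ gives P = CR⁻¹.
R has determinant 12; R⁻¹ = [[-1/2, -1/4], [1/3, 0]].
P = CR⁻¹ = [[20, 45], [-8, -21], [4, -6]] · [[-1/2, -1/4], [1/3, 0]] = [[5, -5], [-3, 2], [-4, -1]].

P = [[5, -5], [-3, 2], [-4, -1]]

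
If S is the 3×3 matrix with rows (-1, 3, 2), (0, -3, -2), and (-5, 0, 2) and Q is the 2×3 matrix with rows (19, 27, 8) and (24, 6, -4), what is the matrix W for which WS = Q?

W = [[6, -3, -5], [-4, -6, -4]]

Right-multiplying both sides by S⁻¹ gives W = QS⁻¹.
det S = 6; the adjugate gives S⁻¹ = [[-1, -1, 0], [5/3, 4/3, -1/3], [-5/2, -5/2, 1/2]].
W = QS⁻¹ = [[19, 27, 8], [24, 6, -4]] · [[-1, -1, 0], [5/3, 4/3, -1/3], [-5/2, -5/2, 1/2]] = [[6, -3, -5], [-4, -6, -4]].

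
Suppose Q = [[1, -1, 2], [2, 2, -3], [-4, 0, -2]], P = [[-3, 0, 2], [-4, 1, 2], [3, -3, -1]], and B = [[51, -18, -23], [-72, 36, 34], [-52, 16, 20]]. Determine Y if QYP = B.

Isolating Y: multiply by Q⁻¹ from the left and P⁻¹ from the right, so Y = Q⁻¹BP⁻¹.
Q has determinant -4; Q⁻¹ = [[1, 1/2, 1/4], [-4, -3/2, -7/4], [-2, -1, -1]].
P has determinant 3; P⁻¹ = [[5/3, -2, -2/3], [2/3, -1, -2/3], [3, -3, -1]].
Q⁻¹B = [[2, 4, -1], [-5, -10, 6], [22, -16, -8]].
Y = (Q⁻¹B)P⁻¹ = [[3, -5, -3], [3, 2, 4], [2, -4, 4]].

Y = [[3, -5, -3], [3, 2, 4], [2, -4, 4]]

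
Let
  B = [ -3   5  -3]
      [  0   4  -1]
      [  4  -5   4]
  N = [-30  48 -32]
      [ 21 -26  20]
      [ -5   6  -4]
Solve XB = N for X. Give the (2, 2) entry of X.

Right-multiplying both sides by B⁻¹ gives X = NB⁻¹.
det B = -5, so B⁻¹ = [[-11/5, 1, -7/5], [4/5, 0, 3/5], [16/5, -1, 12/5]].
X = NB⁻¹ = [[-30, 48, -32], [21, -26, 20], [-5, 6, -4]] · [[-11/5, 1, -7/5], [4/5, 0, 3/5], [16/5, -1, 12/5]] = [[2, 2, -6], [-3, 1, 3], [3, -1, 1]].

1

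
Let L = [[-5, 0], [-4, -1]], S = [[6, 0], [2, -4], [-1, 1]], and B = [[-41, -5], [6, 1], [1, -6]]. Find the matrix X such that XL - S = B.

X = [[3, 5], [-4, 3], [-4, 5]]

XL = B + S = [[-35, -5], [8, -3], [0, -5]].
L is on the right of X, so right-multiply by L⁻¹: X = (B + S)L⁻¹.
det L = 5; the adjugate gives L⁻¹ = [[-1/5, 0], [4/5, -1]].
X = (B + S)L⁻¹ = [[3, 5], [-4, 3], [-4, 5]].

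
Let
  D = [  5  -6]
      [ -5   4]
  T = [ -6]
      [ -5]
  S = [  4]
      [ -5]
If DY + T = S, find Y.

DY = S − T = [[10], [0]].
D is on the left of Y, so left-multiply by D⁻¹: Y = D⁻¹(S − T).
D has determinant -10; D⁻¹ = [[-2/5, -3/5], [-1/2, -1/2]].
Y = D⁻¹(S − T) = [[-4], [-5]].

Y = [[-4], [-5]]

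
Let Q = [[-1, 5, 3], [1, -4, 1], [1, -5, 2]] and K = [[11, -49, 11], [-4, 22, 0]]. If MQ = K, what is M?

M = [[-1, 6, 4], [2, 2, -4]]

Q is on the right of M, so right-multiply by Q⁻¹: M = KQ⁻¹.
det Q = -5; the adjugate gives Q⁻¹ = [[3/5, 5, -17/5], [1/5, 1, -4/5], [1/5, 0, 1/5]].
M = KQ⁻¹ = [[11, -49, 11], [-4, 22, 0]] · [[3/5, 5, -17/5], [1/5, 1, -4/5], [1/5, 0, 1/5]] = [[-1, 6, 4], [2, 2, -4]].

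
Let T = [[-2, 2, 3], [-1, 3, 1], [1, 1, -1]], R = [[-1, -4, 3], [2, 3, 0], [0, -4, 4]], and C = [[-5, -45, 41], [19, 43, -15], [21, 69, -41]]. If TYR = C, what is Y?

Left-multiply by T⁻¹ and right-multiply by R⁻¹: Y = T⁻¹CR⁻¹.
det T = -4; the adjugate gives T⁻¹ = [[1, -5/4, 7/4], [0, 1/4, 1/4], [1, -1, 1]].
det R = -4; the adjugate gives R⁻¹ = [[-3, -1, 9/4], [2, 1, -3/2], [2, 1, -5/4]].
T⁻¹C = [[8, 22, -12], [10, 28, -14], [-3, -19, 15]].
Y = (T⁻¹C)R⁻¹ = [[-4, 2, 0], [-2, 4, -2], [1, -1, 3]].

Y = [[-4, 2, 0], [-2, 4, -2], [1, -1, 3]]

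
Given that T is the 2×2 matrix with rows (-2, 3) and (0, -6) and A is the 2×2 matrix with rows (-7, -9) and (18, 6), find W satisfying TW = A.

Since T multiplies W on the left, W = T⁻¹A.
det T = 12; the adjugate gives T⁻¹ = [[-1/2, -1/4], [0, -1/6]].
W = T⁻¹A = [[-1/2, -1/4], [0, -1/6]] · [[-7, -9], [18, 6]] = [[-1, 3], [-3, -1]].

W = [[-1, 3], [-3, -1]]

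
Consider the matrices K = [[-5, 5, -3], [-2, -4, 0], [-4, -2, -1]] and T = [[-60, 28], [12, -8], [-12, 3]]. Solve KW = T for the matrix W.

K is on the left of W, so left-multiply by K⁻¹: W = K⁻¹T.
det K = 6; the adjugate gives K⁻¹ = [[2/3, 11/6, -2], [-1/3, -7/6, 1], [-2, -5, 5]].
W = K⁻¹T = [[2/3, 11/6, -2], [-1/3, -7/6, 1], [-2, -5, 5]] · [[-60, 28], [12, -8], [-12, 3]] = [[6, -2], [-6, 3], [0, -1]].

W = [[6, -2], [-6, 3], [0, -1]]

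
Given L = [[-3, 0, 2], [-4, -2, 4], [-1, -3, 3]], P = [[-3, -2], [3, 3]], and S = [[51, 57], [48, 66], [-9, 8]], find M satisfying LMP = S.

Isolating M: multiply by L⁻¹ from the left and P⁻¹ from the right, so M = L⁻¹SP⁻¹.
det L = 2; the adjugate gives L⁻¹ = [[3, -3, 2], [4, -7/2, 2], [5, -9/2, 3]].
det P = -3, so P⁻¹ = [[-1, -2/3], [1, 1]].
L⁻¹S = [[-9, -11], [18, 13], [12, 12]].
M = (L⁻¹S)P⁻¹ = [[-2, -5], [-5, 1], [0, 4]].

M = [[-2, -5], [-5, 1], [0, 4]]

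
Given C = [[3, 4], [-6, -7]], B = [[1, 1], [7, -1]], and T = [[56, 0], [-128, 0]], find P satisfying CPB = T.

P = [[5, 5], [-2, -2]]

Isolating P: multiply by C⁻¹ from the left and B⁻¹ from the right, so P = C⁻¹TB⁻¹.
det C = 3, so C⁻¹ = [[-7/3, -4/3], [2, 1]].
det B = -8, so B⁻¹ = [[1/8, 1/8], [7/8, -1/8]].
C⁻¹T = [[40, 0], [-16, 0]].
P = (C⁻¹T)B⁻¹ = [[5, 5], [-2, -2]].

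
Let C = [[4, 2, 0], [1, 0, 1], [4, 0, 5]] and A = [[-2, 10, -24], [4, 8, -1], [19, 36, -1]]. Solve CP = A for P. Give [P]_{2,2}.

Since C multiplies P on the left, P = C⁻¹A.
det C = -2, so C⁻¹ = [[0, 5, -1], [1/2, -10, 2], [0, -4, 1]].
P = C⁻¹A = [[0, 5, -1], [1/2, -10, 2], [0, -4, 1]] · [[-2, 10, -24], [4, 8, -1], [19, 36, -1]] = [[1, 4, -4], [-3, -3, -4], [3, 4, 3]].

-3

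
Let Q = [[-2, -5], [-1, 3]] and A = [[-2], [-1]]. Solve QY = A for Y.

Y = [[1], [0]]

Left-multiplying both sides by Q⁻¹ gives Y = Q⁻¹A.
det Q = -11; the adjugate gives Q⁻¹ = [[-3/11, -5/11], [-1/11, 2/11]].
Y = Q⁻¹A = [[-3/11, -5/11], [-1/11, 2/11]] · [[-2], [-1]] = [[1], [0]].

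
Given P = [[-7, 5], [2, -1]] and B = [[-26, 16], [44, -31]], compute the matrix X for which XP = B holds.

Since P sits to the right of X, X = BP⁻¹.
P has determinant -3; P⁻¹ = [[1/3, 5/3], [2/3, 7/3]].
X = BP⁻¹ = [[-26, 16], [44, -31]] · [[1/3, 5/3], [2/3, 7/3]] = [[2, -6], [-6, 1]].

X = [[2, -6], [-6, 1]]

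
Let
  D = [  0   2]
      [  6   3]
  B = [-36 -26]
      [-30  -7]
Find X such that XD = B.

Right-multiplying both sides by D⁻¹ gives X = BD⁻¹.
D has determinant -12; D⁻¹ = [[-1/4, 1/6], [1/2, 0]].
X = BD⁻¹ = [[-36, -26], [-30, -7]] · [[-1/4, 1/6], [1/2, 0]] = [[-4, -6], [4, -5]].

X = [[-4, -6], [4, -5]]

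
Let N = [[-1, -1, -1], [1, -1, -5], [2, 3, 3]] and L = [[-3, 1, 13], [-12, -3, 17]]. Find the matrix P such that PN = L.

Right-multiplying both sides by N⁻¹ gives P = LN⁻¹.
det N = -4; the adjugate gives N⁻¹ = [[-3, 0, -1], [13/4, 1/4, 3/2], [-5/4, -1/4, -1/2]].
P = LN⁻¹ = [[-3, 1, 13], [-12, -3, 17]] · [[-3, 0, -1], [13/4, 1/4, 3/2], [-5/4, -1/4, -1/2]] = [[-4, -3, -2], [5, -5, -1]].

P = [[-4, -3, -2], [5, -5, -1]]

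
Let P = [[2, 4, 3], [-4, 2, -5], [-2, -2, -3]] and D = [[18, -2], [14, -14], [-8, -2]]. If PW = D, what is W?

W = [[-1, 0], [5, -2], [0, 2]]

P is on the left of W, so left-multiply by P⁻¹: W = P⁻¹D.
det P = -4; the adjugate gives P⁻¹ = [[4, -3/2, 13/2], [1/2, 0, 1/2], [-3, 1, -5]].
W = P⁻¹D = [[4, -3/2, 13/2], [1/2, 0, 1/2], [-3, 1, -5]] · [[18, -2], [14, -14], [-8, -2]] = [[-1, 0], [5, -2], [0, 2]].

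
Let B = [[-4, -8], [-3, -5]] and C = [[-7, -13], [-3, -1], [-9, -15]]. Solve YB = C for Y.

Since B sits to the right of Y, Y = CB⁻¹.
det B = -4; the adjugate gives B⁻¹ = [[5/4, -2], [-3/4, 1]].
Y = CB⁻¹ = [[-7, -13], [-3, -1], [-9, -15]] · [[5/4, -2], [-3/4, 1]] = [[1, 1], [-3, 5], [0, 3]].

Y = [[1, 1], [-3, 5], [0, 3]]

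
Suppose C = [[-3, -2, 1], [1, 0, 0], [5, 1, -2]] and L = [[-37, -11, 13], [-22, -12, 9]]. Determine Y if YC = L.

Since C sits to the right of Y, Y = LC⁻¹.
C has determinant -3; C⁻¹ = [[0, 1, 0], [-2/3, -1/3, -1/3], [-1/3, 7/3, -2/3]].
Y = LC⁻¹ = [[-37, -11, 13], [-22, -12, 9]] · [[0, 1, 0], [-2/3, -1/3, -1/3], [-1/3, 7/3, -2/3]] = [[3, -3, -5], [5, 3, -2]].

Y = [[3, -3, -5], [5, 3, -2]]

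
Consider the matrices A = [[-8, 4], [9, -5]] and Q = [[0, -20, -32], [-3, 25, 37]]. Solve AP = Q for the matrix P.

Since A multiplies P on the left, P = A⁻¹Q.
det A = 4; the adjugate gives A⁻¹ = [[-5/4, -1], [-9/4, -2]].
P = A⁻¹Q = [[-5/4, -1], [-9/4, -2]] · [[0, -20, -32], [-3, 25, 37]] = [[3, 0, 3], [6, -5, -2]].

P = [[3, 0, 3], [6, -5, -2]]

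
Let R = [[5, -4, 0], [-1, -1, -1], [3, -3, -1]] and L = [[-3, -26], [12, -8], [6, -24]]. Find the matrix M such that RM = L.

Since R multiplies M on the left, M = R⁻¹L.
R has determinant 6; R⁻¹ = [[-1/3, -2/3, 2/3], [-2/3, -5/6, 5/6], [1, 1/2, -3/2]].
M = R⁻¹L = [[-1/3, -2/3, 2/3], [-2/3, -5/6, 5/6], [1, 1/2, -3/2]] · [[-3, -26], [12, -8], [6, -24]] = [[-3, -2], [-3, 4], [-6, 6]].

M = [[-3, -2], [-3, 4], [-6, 6]]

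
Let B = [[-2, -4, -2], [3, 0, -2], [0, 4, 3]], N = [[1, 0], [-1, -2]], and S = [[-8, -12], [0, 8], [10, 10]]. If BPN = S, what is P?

P = [[-2, 2], [2, -5], [-1, 5]]

P = B⁻¹SN⁻¹ (apply B⁻¹ on the left and N⁻¹ on the right).
det B = -4, so B⁻¹ = [[-2, -1, -2], [9/4, 3/2, 5/2], [-3, -2, -3]].
N has determinant -2; N⁻¹ = [[1, 0], [-1/2, -1/2]].
B⁻¹S = [[-4, -4], [7, 10], [-6, -10]].
P = (B⁻¹S)N⁻¹ = [[-2, 2], [2, -5], [-1, 5]].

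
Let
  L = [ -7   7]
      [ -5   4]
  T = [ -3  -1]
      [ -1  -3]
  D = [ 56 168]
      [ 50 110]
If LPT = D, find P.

P = [[5, 3], [5, -5]]

Left-multiply by L⁻¹ and right-multiply by T⁻¹: P = L⁻¹DT⁻¹.
det L = 7, so L⁻¹ = [[4/7, -1], [5/7, -1]].
det T = 8, so T⁻¹ = [[-3/8, 1/8], [1/8, -3/8]].
L⁻¹D = [[-18, -14], [-10, 10]].
P = (L⁻¹D)T⁻¹ = [[5, 3], [5, -5]].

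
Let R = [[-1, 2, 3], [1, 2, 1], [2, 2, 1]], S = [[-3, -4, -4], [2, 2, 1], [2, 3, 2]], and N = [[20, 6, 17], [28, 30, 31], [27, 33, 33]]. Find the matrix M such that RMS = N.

Left-multiply by R⁻¹ and right-multiply by S⁻¹: M = R⁻¹NS⁻¹.
det R = -4; the adjugate gives R⁻¹ = [[0, -1, 1], [-1/4, 7/4, -1], [1/2, -3/2, 1]].
det S = -3, so S⁻¹ = [[-1/3, 4/3, -4/3], [2/3, -2/3, 5/3], [-2/3, -1/3, -2/3]].
R⁻¹N = [[-1, 3, 2], [17, 18, 17], [-5, -9, -5]].
M = (R⁻¹N)S⁻¹ = [[1, -4, 5], [-5, 5, -4], [-1, 1, -5]].

M = [[1, -4, 5], [-5, 5, -4], [-1, 1, -5]]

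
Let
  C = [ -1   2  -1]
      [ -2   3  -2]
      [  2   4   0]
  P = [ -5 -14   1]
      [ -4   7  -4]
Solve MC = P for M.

C is on the right of M, so right-multiply by C⁻¹: M = PC⁻¹.
det C = -2, so C⁻¹ = [[-4, 2, 1/2], [2, -1, 0], [7, -4, -1/2]].
M = PC⁻¹ = [[-5, -14, 1], [-4, 7, -4]] · [[-4, 2, 1/2], [2, -1, 0], [7, -4, -1/2]] = [[-1, 0, -3], [2, 1, 0]].

M = [[-1, 0, -3], [2, 1, 0]]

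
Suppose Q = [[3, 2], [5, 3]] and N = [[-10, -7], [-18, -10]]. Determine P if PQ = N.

P = [[-5, 1], [4, -6]]

Since Q sits to the right of P, P = NQ⁻¹.
det Q = -1; the adjugate gives Q⁻¹ = [[-3, 2], [5, -3]].
P = NQ⁻¹ = [[-10, -7], [-18, -10]] · [[-3, 2], [5, -3]] = [[-5, 1], [4, -6]].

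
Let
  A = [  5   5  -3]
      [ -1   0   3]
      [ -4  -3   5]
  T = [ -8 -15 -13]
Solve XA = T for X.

Since A sits to the right of X, X = TA⁻¹.
det A = 1, so A⁻¹ = [[9, -16, 15], [-7, 13, -12], [3, -5, 5]].
X = TA⁻¹ = [[-8, -15, -13]] · [[9, -16, 15], [-7, 13, -12], [3, -5, 5]] = [[-6, -2, -5]].

X = [[-6, -2, -5]]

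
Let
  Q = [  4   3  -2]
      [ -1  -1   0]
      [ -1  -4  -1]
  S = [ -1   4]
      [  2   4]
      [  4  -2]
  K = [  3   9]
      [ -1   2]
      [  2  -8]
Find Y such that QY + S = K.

QY = K − S = [[4, 5], [-3, -2], [-2, -6]].
Q is on the left of Y, so left-multiply by Q⁻¹: Y = Q⁻¹(K − S).
det Q = -5, so Q⁻¹ = [[-1/5, -11/5, 2/5], [1/5, 6/5, -2/5], [-3/5, -13/5, 1/5]].
Y = Q⁻¹(K − S) = [[5, 1], [-2, 1], [5, 1]].

Y = [[5, 1], [-2, 1], [5, 1]]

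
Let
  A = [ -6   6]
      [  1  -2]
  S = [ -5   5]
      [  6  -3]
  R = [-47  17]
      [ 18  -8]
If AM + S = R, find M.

M = [[2, 1], [-5, 3]]

AM = R − S = [[-42, 12], [12, -5]].
Left-multiplying both sides by A⁻¹ gives M = A⁻¹(R − S).
det A = 6, so A⁻¹ = [[-1/3, -1], [-1/6, -1]].
M = A⁻¹(R − S) = [[2, 1], [-5, 3]].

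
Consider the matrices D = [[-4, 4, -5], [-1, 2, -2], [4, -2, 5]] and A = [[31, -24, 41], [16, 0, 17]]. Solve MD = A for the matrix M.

M = [[-2, -3, 5], [1, 4, 6]]

Right-multiplying both sides by D⁻¹ gives M = AD⁻¹.
D has determinant -6; D⁻¹ = [[-1, 5/3, -1/3], [1/2, 0, 1/2], [1, -4/3, 2/3]].
M = AD⁻¹ = [[31, -24, 41], [16, 0, 17]] · [[-1, 5/3, -1/3], [1/2, 0, 1/2], [1, -4/3, 2/3]] = [[-2, -3, 5], [1, 4, 6]].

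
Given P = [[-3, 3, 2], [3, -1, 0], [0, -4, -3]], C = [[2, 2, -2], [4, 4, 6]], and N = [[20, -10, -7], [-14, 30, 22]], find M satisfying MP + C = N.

MP = N − C = [[18, -12, -5], [-18, 26, 16]].
Since P sits to the right of M, M = (N − C)P⁻¹.
det P = -6; the adjugate gives P⁻¹ = [[-1/2, -1/6, -1/3], [-3/2, -3/2, -1], [2, 2, 1]].
M = (N − C)P⁻¹ = [[-1, 5, 1], [2, -4, -4]].

M = [[-1, 5, 1], [2, -4, -4]]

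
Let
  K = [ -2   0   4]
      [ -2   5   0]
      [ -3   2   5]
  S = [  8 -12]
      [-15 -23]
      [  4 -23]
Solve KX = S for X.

X = [[0, 4], [-3, -3], [2, -1]]

K is on the left of X, so left-multiply by K⁻¹: X = K⁻¹S.
K has determinant -6; K⁻¹ = [[-25/6, -4/3, 10/3], [-5/3, -1/3, 4/3], [-11/6, -2/3, 5/3]].
X = K⁻¹S = [[-25/6, -4/3, 10/3], [-5/3, -1/3, 4/3], [-11/6, -2/3, 5/3]] · [[8, -12], [-15, -23], [4, -23]] = [[0, 4], [-3, -3], [2, -1]].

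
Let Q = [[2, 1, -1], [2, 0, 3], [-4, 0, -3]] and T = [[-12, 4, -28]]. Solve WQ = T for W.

Right-multiplying both sides by Q⁻¹ gives W = TQ⁻¹.
Q has determinant -6; Q⁻¹ = [[0, -1/2, -1/2], [1, 5/3, 4/3], [0, 2/3, 1/3]].
W = TQ⁻¹ = [[-12, 4, -28]] · [[0, -1/2, -1/2], [1, 5/3, 4/3], [0, 2/3, 1/3]] = [[4, -6, 2]].

W = [[4, -6, 2]]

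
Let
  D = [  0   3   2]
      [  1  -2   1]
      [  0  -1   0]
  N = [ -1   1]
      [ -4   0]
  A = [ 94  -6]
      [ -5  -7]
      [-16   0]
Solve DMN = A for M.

Left-multiply by D⁻¹ and right-multiply by N⁻¹: M = D⁻¹AN⁻¹.
det D = -2, so D⁻¹ = [[-1/2, 1, -7/2], [0, 0, -1], [1/2, 0, 3/2]].
N has determinant 4; N⁻¹ = [[0, -1/4], [1, -1/4]].
D⁻¹A = [[4, -4], [16, 0], [23, -3]].
M = (D⁻¹A)N⁻¹ = [[-4, 0], [0, -4], [-3, -5]].

M = [[-4, 0], [0, -4], [-3, -5]]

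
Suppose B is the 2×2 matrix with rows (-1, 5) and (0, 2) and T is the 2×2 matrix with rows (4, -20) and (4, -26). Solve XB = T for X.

Right-multiplying both sides by B⁻¹ gives X = TB⁻¹.
det B = -2; the adjugate gives B⁻¹ = [[-1, 5/2], [0, 1/2]].
X = TB⁻¹ = [[4, -20], [4, -26]] · [[-1, 5/2], [0, 1/2]] = [[-4, 0], [-4, -3]].

X = [[-4, 0], [-4, -3]]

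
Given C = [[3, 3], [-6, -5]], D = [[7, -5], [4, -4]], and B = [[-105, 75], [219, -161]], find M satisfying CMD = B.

M = [[-4, -4], [-1, 4]]

M = C⁻¹BD⁻¹ (apply C⁻¹ on the left and D⁻¹ on the right).
det C = 3, so C⁻¹ = [[-5/3, -1], [2, 1]].
det D = -8; the adjugate gives D⁻¹ = [[1/2, -5/8], [1/2, -7/8]].
C⁻¹B = [[-44, 36], [9, -11]].
M = (C⁻¹B)D⁻¹ = [[-4, -4], [-1, 4]].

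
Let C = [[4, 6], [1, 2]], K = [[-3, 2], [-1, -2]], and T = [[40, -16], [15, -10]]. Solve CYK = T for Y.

Y = [[3, -4], [-4, 2]]

Isolating Y: multiply by C⁻¹ from the left and K⁻¹ from the right, so Y = C⁻¹TK⁻¹.
det C = 2, so C⁻¹ = [[1, -3], [-1/2, 2]].
K has determinant 8; K⁻¹ = [[-1/4, -1/4], [1/8, -3/8]].
C⁻¹T = [[-5, 14], [10, -12]].
Y = (C⁻¹T)K⁻¹ = [[3, -4], [-4, 2]].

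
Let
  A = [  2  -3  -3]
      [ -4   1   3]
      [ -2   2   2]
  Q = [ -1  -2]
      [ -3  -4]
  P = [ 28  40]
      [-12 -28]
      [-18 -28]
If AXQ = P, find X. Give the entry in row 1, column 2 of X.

2

X = A⁻¹PQ⁻¹ (apply A⁻¹ on the left and Q⁻¹ on the right).
A has determinant 4; A⁻¹ = [[-1, 0, -3/2], [1/2, -1/2, 3/2], [-3/2, 1/2, -5/2]].
det Q = -2; the adjugate gives Q⁻¹ = [[2, -1], [-3/2, 1/2]].
A⁻¹P = [[-1, 2], [-7, -8], [-3, -4]].
X = (A⁻¹P)Q⁻¹ = [[-5, 2], [-2, 3], [0, 1]].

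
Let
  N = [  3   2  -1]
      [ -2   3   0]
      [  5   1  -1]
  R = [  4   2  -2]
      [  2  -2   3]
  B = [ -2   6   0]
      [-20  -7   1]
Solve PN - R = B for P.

P = [[3, 1, -1], [1, -2, -5]]

PN = B + R = [[2, 8, -2], [-18, -9, 4]].
Since N sits to the right of P, P = (B + R)N⁻¹.
N has determinant 4; N⁻¹ = [[-3/4, 1/4, 3/4], [-1/2, 1/2, 1/2], [-17/4, 7/4, 13/4]].
P = (B + R)N⁻¹ = [[3, 1, -1], [1, -2, -5]].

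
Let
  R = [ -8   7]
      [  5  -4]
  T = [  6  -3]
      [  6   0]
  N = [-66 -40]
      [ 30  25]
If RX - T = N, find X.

RX = N + T = [[-60, -43], [36, 25]].
R is on the left of X, so left-multiply by R⁻¹: X = R⁻¹(N + T).
det R = -3, so R⁻¹ = [[4/3, 7/3], [5/3, 8/3]].
X = R⁻¹(N + T) = [[4, 1], [-4, -5]].

X = [[4, 1], [-4, -5]]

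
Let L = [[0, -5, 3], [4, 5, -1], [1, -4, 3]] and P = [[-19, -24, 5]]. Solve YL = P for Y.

L is on the right of Y, so right-multiply by L⁻¹: Y = PL⁻¹.
det L = 2; the adjugate gives L⁻¹ = [[11/2, 3/2, -5], [-13/2, -3/2, 6], [-21/2, -5/2, 10]].
Y = PL⁻¹ = [[-19, -24, 5]] · [[11/2, 3/2, -5], [-13/2, -3/2, 6], [-21/2, -5/2, 10]] = [[-1, -5, 1]].

Y = [[-1, -5, 1]]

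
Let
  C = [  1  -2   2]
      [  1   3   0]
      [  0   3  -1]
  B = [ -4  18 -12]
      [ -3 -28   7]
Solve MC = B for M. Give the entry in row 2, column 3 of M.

-3

Right-multiplying both sides by C⁻¹ gives M = BC⁻¹.
det C = 1, so C⁻¹ = [[-3, 4, -6], [1, -1, 2], [3, -3, 5]].
M = BC⁻¹ = [[-4, 18, -12], [-3, -28, 7]] · [[-3, 4, -6], [1, -1, 2], [3, -3, 5]] = [[-6, 2, 0], [2, -5, -3]].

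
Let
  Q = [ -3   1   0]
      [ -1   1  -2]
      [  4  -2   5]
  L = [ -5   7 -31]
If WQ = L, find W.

Q is on the right of W, so right-multiply by Q⁻¹: W = LQ⁻¹.
det Q = -6, so Q⁻¹ = [[-1/6, 5/6, 1/3], [1/2, 5/2, 1], [1/3, 1/3, 1/3]].
W = LQ⁻¹ = [[-5, 7, -31]] · [[-1/6, 5/6, 1/3], [1/2, 5/2, 1], [1/3, 1/3, 1/3]] = [[-6, 3, -5]].

W = [[-6, 3, -5]]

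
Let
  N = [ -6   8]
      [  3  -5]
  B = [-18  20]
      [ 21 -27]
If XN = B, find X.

N is on the right of X, so right-multiply by N⁻¹: X = BN⁻¹.
det N = 6, so N⁻¹ = [[-5/6, -4/3], [-1/2, -1]].
X = BN⁻¹ = [[-18, 20], [21, -27]] · [[-5/6, -4/3], [-1/2, -1]] = [[5, 4], [-4, -1]].

X = [[5, 4], [-4, -1]]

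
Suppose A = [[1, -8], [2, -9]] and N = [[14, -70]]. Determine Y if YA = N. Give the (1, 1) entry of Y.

Right-multiplying both sides by A⁻¹ gives Y = NA⁻¹.
det A = 7, so A⁻¹ = [[-9/7, 8/7], [-2/7, 1/7]].
Y = NA⁻¹ = [[14, -70]] · [[-9/7, 8/7], [-2/7, 1/7]] = [[2, 6]].

2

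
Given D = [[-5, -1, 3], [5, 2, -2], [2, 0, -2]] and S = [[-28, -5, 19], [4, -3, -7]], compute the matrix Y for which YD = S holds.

Since D sits to the right of Y, Y = SD⁻¹.
det D = 2; the adjugate gives D⁻¹ = [[-2, -1, -2], [3, 2, 5/2], [-2, -1, -5/2]].
Y = SD⁻¹ = [[-28, -5, 19], [4, -3, -7]] · [[-2, -1, -2], [3, 2, 5/2], [-2, -1, -5/2]] = [[3, -1, -4], [-3, -3, 2]].

Y = [[3, -1, -4], [-3, -3, 2]]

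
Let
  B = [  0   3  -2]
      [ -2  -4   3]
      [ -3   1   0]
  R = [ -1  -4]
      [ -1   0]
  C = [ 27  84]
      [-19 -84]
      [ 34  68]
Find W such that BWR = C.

W = B⁻¹CR⁻¹ (apply B⁻¹ on the left and R⁻¹ on the right).
B has determinant 1; B⁻¹ = [[-3, -2, 1], [-9, -6, 4], [-14, -9, 6]].
det R = -4, so R⁻¹ = [[0, -1], [-1/4, 1/4]].
B⁻¹C = [[-9, -16], [7, 20], [-3, -12]].
W = (B⁻¹C)R⁻¹ = [[4, 5], [-5, -2], [3, 0]].

W = [[4, 5], [-5, -2], [3, 0]]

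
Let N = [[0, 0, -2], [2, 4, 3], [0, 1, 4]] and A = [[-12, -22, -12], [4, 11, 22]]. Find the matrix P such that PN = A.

Right-multiplying both sides by N⁻¹ gives P = AN⁻¹.
det N = -4; the adjugate gives N⁻¹ = [[-13/4, 1/2, -2], [2, 0, 1], [-1/2, 0, 0]].
P = AN⁻¹ = [[-12, -22, -12], [4, 11, 22]] · [[-13/4, 1/2, -2], [2, 0, 1], [-1/2, 0, 0]] = [[1, -6, 2], [-2, 2, 3]].

P = [[1, -6, 2], [-2, 2, 3]]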